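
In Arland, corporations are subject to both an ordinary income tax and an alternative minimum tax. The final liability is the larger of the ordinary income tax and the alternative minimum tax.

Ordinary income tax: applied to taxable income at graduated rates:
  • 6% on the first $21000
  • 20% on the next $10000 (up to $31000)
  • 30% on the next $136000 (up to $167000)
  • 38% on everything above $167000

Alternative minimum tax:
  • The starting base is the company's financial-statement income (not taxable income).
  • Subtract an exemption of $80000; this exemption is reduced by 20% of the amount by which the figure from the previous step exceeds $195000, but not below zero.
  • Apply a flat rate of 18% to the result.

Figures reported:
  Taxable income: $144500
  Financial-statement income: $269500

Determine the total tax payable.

$37310

Alternative minimum tax:
  Base (financial-statement income): $269500
  Exemption: $80000 − 20% × ($269500 − $195000) = $80000 − $14900 = $65100
  Base: $269500 − $65100 = $204400
  $204400 × 18% = $36792

Ordinary income tax:
  $21000 × 6% = $1260
  $10000 × 20% = $2000
  $113500 × 30% = $34050
  → $37310

$37310 > $36792, so the ordinary income tax governs.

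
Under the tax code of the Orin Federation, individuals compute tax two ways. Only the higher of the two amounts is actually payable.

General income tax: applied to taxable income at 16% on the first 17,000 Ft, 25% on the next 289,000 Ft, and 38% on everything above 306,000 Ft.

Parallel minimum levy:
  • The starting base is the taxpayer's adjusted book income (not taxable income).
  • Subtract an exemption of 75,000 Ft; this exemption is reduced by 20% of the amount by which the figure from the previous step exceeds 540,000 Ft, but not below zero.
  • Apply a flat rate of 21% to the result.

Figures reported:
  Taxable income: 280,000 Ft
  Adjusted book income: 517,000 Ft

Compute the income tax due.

General income tax:
  17,000 Ft × 16% = 2,720 Ft
  263,000 Ft × 25% = 65,750 Ft
  → 68,470 Ft

Parallel minimum levy:
  Base (adjusted book income): 517,000 Ft
  Exemption: 517,000 Ft ≤ 540,000 Ft, so full 75,000 Ft applies
  Base: 517,000 Ft − 75,000 Ft = 442,000 Ft
  442,000 Ft × 21% = 92,820 Ft

92,820 Ft > 68,470 Ft, so the parallel minimum levy is the binding amount.

92,820 Ft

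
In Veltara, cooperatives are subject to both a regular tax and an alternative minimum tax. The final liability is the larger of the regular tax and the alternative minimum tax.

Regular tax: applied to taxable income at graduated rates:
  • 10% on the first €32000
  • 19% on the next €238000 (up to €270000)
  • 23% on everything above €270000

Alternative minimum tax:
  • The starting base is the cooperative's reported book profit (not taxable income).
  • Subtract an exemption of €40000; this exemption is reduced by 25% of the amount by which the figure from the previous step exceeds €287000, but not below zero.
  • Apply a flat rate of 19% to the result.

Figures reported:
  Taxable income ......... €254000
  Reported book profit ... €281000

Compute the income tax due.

Regular tax:
  €32000 × 10% = €3200
  €222000 × 19% = €42180
  → €45380

Alternative minimum tax:
  Base (reported book profit): €281000
  Exemption: €281000 ≤ €287000, so full €40000 applies
  Base: €281000 − €40000 = €241000
  €241000 × 19% = €45790

€45790 > €45380, so the alternative minimum tax is the binding amount.

€45790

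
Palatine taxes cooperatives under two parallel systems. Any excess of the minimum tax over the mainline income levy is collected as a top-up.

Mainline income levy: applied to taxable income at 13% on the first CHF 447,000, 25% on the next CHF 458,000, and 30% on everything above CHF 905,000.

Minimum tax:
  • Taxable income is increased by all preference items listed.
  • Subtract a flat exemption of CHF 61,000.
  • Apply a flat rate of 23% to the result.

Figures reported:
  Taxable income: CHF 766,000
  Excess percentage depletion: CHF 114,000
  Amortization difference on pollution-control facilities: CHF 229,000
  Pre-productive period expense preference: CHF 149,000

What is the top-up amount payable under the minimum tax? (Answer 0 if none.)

CHF 137,450

Mainline income levy:
  CHF 447,000 × 13% = CHF 58,110
  CHF 319,000 × 25% = CHF 79,750
  → CHF 137,860

Minimum tax:
  Adjusted income: CHF 766,000 + CHF 114,000 + CHF 229,000 + CHF 149,000 = CHF 1,258,000
  Less exemption CHF 61,000 → base CHF 1,197,000
  CHF 1,197,000 × 23% = CHF 275,310

Excess of minimum tax over mainline income levy: CHF 275,310 − CHF 137,860 = CHF 137,450.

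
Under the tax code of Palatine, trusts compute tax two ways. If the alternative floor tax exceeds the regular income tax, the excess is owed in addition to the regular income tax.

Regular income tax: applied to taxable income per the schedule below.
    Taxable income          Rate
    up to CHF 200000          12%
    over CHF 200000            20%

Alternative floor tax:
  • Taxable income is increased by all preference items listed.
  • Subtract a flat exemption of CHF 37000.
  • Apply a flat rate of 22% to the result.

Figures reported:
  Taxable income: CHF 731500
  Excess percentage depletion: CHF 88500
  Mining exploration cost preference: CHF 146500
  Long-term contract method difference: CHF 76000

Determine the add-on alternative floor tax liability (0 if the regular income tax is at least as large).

CHF 90910

Regular income tax:
  CHF 200000 × 12% = CHF 24000
  CHF 531500 × 20% = CHF 106300
  → CHF 130300

Alternative floor tax:
  Adjusted income: CHF 731500 + CHF 88500 + CHF 146500 + CHF 76000 = CHF 1042500
  Less exemption CHF 37000 → base CHF 1005500
  CHF 1005500 × 22% = CHF 221210

Excess of alternative floor tax over regular income tax: CHF 221210 − CHF 130300 = CHF 90910.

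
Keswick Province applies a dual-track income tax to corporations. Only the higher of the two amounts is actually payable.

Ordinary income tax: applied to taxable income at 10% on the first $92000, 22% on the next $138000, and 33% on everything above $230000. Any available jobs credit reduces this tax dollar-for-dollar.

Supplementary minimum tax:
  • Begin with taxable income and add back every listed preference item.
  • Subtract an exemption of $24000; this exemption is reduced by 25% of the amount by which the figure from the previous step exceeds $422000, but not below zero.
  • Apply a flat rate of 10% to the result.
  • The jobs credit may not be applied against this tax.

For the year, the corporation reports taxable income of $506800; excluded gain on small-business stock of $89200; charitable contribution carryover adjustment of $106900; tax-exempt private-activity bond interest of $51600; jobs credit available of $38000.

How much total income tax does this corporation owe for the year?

$92904

Ordinary income tax:
  $92000 × 10% = $9200
  $138000 × 22% = $30360
  $276800 × 33% = $91344
  → $130904
  Less jobs credit $38000 → $92904

Supplementary minimum tax:
  Adjusted income: $506800 + $89200 + $106900 + $51600 = $754500
  Exemption: 25% × ($754500 − $422000) = $83125 ≥ $24000, so the exemption is fully phased out
  Base: $754500 − $0 = $754500
  $754500 × 10% = $75450

$92904 > $75450, so the ordinary income tax governs.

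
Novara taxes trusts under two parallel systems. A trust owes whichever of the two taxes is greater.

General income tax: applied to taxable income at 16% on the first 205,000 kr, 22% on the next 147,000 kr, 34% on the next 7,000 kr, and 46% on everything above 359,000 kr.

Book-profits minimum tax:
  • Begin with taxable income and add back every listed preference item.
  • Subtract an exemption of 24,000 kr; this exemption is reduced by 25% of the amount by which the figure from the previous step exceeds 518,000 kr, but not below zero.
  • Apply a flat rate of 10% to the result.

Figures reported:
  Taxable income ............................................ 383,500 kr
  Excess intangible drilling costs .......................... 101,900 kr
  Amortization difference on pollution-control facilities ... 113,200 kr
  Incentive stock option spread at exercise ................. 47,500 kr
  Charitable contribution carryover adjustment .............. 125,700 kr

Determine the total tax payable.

78,790 kr

General income tax:
  205,000 kr × 16% = 32,800 kr
  147,000 kr × 22% = 32,340 kr
  7,000 kr × 34% = 2,380 kr
  24,500 kr × 46% = 11,270 kr
  → 78,790 kr

Book-profits minimum tax:
  Adjusted income: 383,500 kr + 101,900 kr + 113,200 kr + 47,500 kr + 125,700 kr = 771,800 kr
  Exemption: 25% × (771,800 kr − 518,000 kr) = 63,450 kr ≥ 24,000 kr, so the exemption is fully phased out
  Base: 771,800 kr − 0 kr = 771,800 kr
  771,800 kr × 10% = 77,180 kr

78,790 kr > 77,180 kr, so the general income tax governs.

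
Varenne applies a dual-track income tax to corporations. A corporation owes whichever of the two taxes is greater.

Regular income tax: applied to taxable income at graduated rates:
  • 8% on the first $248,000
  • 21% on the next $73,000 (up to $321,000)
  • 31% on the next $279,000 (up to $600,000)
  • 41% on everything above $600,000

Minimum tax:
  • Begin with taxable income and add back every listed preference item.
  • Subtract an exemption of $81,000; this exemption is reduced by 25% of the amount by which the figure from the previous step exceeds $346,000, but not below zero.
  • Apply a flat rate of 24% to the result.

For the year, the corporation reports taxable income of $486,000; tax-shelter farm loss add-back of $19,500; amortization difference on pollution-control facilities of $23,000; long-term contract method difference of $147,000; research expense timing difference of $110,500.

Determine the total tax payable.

Regular income tax:
  $248,000 × 8% = $19,840
  $73,000 × 21% = $15,330
  $165,000 × 31% = $51,150
  → $86,320

Minimum tax:
  Adjusted income: $486,000 + $19,500 + $23,000 + $147,000 + $110,500 = $786,000
  Exemption: 25% × ($786,000 − $346,000) = $110,000 ≥ $81,000, so the exemption is fully phased out
  Base: $786,000 − $0 = $786,000
  $786,000 × 24% = $188,640

$188,640 > $86,320, so the minimum tax is the binding amount.

$188,640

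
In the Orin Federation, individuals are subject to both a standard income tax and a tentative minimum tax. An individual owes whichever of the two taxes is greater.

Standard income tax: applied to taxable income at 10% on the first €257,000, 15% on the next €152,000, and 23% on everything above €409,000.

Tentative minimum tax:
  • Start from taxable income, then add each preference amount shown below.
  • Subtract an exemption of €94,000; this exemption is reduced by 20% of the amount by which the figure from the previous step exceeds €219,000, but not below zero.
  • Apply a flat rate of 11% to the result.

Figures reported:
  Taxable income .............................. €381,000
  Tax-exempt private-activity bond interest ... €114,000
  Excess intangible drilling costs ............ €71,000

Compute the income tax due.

Standard income tax:
  €257,000 × 10% = €25,700
  €124,000 × 15% = €18,600
  → €44,300

Tentative minimum tax:
  Adjusted income: €381,000 + €114,000 + €71,000 = €566,000
  Exemption: €94,000 − 20% × (€566,000 − €219,000) = €94,000 − €69,400 = €24,600
  Base: €566,000 − €24,600 = €541,400
  €541,400 × 11% = €59,554

€59,554 > €44,300, so the tentative minimum tax is the binding amount.

€59,554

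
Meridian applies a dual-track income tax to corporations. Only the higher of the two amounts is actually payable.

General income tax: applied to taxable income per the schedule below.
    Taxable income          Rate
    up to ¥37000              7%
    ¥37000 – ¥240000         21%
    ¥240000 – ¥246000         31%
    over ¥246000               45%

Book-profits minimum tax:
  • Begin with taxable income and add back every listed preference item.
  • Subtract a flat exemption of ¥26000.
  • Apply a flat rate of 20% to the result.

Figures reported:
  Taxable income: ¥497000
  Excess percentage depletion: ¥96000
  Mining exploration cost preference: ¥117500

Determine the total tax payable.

General income tax:
  ¥37000 × 7% = ¥2590
  ¥203000 × 21% = ¥42630
  ¥6000 × 31% = ¥1860
  ¥251000 × 45% = ¥112950
  → ¥160030

Book-profits minimum tax:
  Adjusted income: ¥497000 + ¥96000 + ¥117500 = ¥710500
  Less exemption ¥26000 → base ¥684500
  ¥684500 × 20% = ¥136900

¥160030 > ¥136900, so the general income tax governs.

¥160030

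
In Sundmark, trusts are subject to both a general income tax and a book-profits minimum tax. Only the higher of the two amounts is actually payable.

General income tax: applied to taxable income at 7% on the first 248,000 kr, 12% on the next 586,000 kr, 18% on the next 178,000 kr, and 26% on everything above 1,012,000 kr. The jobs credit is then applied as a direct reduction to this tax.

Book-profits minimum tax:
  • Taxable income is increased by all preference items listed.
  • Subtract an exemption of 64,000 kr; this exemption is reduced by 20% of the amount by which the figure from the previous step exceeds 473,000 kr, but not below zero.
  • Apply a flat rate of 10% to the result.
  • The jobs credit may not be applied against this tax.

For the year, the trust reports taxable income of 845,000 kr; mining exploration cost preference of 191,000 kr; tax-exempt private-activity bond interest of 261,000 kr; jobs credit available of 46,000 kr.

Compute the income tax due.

General income tax:
  248,000 kr × 7% = 17,360 kr
  586,000 kr × 12% = 70,320 kr
  11,000 kr × 18% = 1,980 kr
  → 89,660 kr
  Less jobs credit 46,000 kr → 43,660 kr

Book-profits minimum tax:
  Adjusted income: 845,000 kr + 191,000 kr + 261,000 kr = 1,297,000 kr
  Exemption: 20% × (1,297,000 kr − 473,000 kr) = 164,800 kr ≥ 64,000 kr, so the exemption is fully phased out
  Base: 1,297,000 kr − 0 kr = 1,297,000 kr
  1,297,000 kr × 10% = 129,700 kr

129,700 kr > 43,660 kr, so the book-profits minimum tax is the binding amount.

129,700 kr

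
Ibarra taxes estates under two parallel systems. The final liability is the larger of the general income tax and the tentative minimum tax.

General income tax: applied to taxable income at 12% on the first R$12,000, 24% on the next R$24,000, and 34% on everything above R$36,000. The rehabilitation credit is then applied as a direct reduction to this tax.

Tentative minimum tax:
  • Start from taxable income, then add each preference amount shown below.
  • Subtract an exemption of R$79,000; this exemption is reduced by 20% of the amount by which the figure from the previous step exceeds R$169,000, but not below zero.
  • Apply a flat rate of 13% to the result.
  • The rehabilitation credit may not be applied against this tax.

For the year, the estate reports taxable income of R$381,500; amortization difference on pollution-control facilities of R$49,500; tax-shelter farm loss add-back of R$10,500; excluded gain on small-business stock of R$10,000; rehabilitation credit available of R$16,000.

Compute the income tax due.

Tentative minimum tax:
  Adjusted income: R$381,500 + R$49,500 + R$10,500 + R$10,000 = R$451,500
  Exemption: R$79,000 − 20% × (R$451,500 − R$169,000) = R$79,000 − R$56,500 = R$22,500
  Base: R$451,500 − R$22,500 = R$429,000
  R$429,000 × 13% = R$55,770

General income tax:
  R$12,000 × 12% = R$1,440
  R$24,000 × 24% = R$5,760
  R$345,500 × 34% = R$117,470
  → R$124,670
  Less rehabilitation credit R$16,000 → R$108,670

R$108,670 > R$55,770, so the general income tax governs.

R$108,670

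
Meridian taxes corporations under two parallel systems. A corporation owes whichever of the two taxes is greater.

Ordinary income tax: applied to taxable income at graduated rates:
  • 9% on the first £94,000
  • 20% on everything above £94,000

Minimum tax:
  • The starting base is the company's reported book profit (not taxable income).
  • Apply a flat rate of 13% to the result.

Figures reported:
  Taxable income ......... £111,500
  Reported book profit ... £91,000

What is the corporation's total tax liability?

Minimum tax:
  Base (reported book profit): £91,000
  £91,000 × 13% = £11,830

Ordinary income tax:
  £94,000 × 9% = £8,460
  £17,500 × 20% = £3,500
  → £11,960

£11,960 > £11,830, so the ordinary income tax governs.

£11,960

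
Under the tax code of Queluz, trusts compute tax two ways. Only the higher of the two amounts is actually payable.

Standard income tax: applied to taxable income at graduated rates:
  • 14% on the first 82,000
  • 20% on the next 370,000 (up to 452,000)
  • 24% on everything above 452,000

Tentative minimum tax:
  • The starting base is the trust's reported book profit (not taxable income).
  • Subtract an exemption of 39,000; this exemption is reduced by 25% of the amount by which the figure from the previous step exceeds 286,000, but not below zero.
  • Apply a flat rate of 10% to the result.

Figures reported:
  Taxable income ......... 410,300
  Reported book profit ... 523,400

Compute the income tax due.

Tentative minimum tax:
  Base (reported book profit): 523,400
  Exemption: 25% × (523,400 − 286,000) = 59,350 ≥ 39,000, so the exemption is fully phased out
  Base: 523,400 − 0 = 523,400
  523,400 × 10% = 52,340

Standard income tax:
  82,000 × 14% = 11,480
  328,300 × 20% = 65,660
  → 77,140

77,140 > 52,340, so the standard income tax governs.

77,140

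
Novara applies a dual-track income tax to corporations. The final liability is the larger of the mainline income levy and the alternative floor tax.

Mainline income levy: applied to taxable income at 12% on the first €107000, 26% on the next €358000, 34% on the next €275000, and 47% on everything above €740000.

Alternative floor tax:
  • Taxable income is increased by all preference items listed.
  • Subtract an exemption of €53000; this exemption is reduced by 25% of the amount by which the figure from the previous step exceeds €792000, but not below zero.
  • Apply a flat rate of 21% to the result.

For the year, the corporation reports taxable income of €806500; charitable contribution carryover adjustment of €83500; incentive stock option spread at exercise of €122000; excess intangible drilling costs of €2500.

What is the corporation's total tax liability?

€230675

Mainline income levy:
  €107000 × 12% = €12840
  €358000 × 26% = €93080
  €275000 × 34% = €93500
  €66500 × 47% = €31255
  → €230675

Alternative floor tax:
  Adjusted income: €806500 + €83500 + €122000 + €2500 = €1014500
  Exemption: 25% × (€1014500 − €792000) = €55625 ≥ €53000, so the exemption is fully phased out
  Base: €1014500 − €0 = €1014500
  €1014500 × 21% = €213045

€230675 > €213045, so the mainline income levy governs.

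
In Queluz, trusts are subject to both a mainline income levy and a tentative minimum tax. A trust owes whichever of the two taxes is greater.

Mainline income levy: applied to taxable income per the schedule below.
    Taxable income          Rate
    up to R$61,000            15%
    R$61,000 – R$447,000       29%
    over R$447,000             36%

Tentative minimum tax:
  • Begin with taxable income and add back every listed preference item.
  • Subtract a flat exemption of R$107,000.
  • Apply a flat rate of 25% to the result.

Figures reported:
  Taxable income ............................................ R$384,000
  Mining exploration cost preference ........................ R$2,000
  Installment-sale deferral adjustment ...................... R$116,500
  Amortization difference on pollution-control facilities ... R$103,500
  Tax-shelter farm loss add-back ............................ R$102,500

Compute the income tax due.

Mainline income levy:
  R$61,000 × 15% = R$9,150
  R$323,000 × 29% = R$93,670
  → R$102,820

Tentative minimum tax:
  Adjusted income: R$384,000 + R$2,000 + R$116,500 + R$103,500 + R$102,500 = R$708,500
  Less exemption R$107,000 → base R$601,500
  R$601,500 × 25% = R$150,375

R$150,375 > R$102,820, so the tentative minimum tax is the binding amount.

R$150,375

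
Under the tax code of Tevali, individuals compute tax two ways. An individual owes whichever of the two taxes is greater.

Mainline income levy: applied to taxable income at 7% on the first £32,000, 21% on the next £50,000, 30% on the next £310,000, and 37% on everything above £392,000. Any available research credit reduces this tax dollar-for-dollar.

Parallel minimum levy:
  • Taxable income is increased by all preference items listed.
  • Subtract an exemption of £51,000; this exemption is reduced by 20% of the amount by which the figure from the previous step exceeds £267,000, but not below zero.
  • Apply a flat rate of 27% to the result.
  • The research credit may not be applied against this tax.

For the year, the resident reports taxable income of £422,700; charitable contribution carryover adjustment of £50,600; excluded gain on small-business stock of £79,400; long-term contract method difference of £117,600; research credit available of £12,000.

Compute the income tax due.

Parallel minimum levy:
  Adjusted income: £422,700 + £50,600 + £79,400 + £117,600 = £670,300
  Exemption: 20% × (£670,300 − £267,000) = £80,660 ≥ £51,000, so the exemption is fully phased out
  Base: £670,300 − £0 = £670,300
  £670,300 × 27% = £180,981

Mainline income levy:
  £32,000 × 7% = £2,240
  £50,000 × 21% = £10,500
  £310,000 × 30% = £93,000
  £30,700 × 37% = £11,359
  → £117,099
  Less research credit £12,000 → £105,099

£180,981 > £105,099, so the parallel minimum levy is the binding amount.

£180,981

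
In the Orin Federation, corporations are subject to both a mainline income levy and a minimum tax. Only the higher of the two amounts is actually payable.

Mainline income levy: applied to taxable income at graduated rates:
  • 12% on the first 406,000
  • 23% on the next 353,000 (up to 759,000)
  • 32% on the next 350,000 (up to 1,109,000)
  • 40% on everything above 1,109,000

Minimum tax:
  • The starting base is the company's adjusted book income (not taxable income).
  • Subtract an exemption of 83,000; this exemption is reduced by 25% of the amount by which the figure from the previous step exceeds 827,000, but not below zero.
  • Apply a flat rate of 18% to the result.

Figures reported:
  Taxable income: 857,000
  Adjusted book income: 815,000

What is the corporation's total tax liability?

161,270

Mainline income levy:
  406,000 × 12% = 48,720
  353,000 × 23% = 81,190
  98,000 × 32% = 31,360
  → 161,270

Minimum tax:
  Base (adjusted book income): 815,000
  Exemption: 815,000 ≤ 827,000, so full 83,000 applies
  Base: 815,000 − 83,000 = 732,000
  732,000 × 18% = 131,760

161,270 > 131,760, so the mainline income levy governs.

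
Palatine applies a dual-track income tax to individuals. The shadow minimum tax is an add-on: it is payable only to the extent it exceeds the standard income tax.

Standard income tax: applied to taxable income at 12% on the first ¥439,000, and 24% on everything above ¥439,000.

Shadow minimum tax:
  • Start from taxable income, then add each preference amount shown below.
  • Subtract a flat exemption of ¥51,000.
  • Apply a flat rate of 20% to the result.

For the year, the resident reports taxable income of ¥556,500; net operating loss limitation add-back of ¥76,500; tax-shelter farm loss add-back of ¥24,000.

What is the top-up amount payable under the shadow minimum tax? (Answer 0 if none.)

Standard income tax:
  ¥439,000 × 12% = ¥52,680
  ¥117,500 × 24% = ¥28,200
  → ¥80,880

Shadow minimum tax:
  Adjusted income: ¥556,500 + ¥76,500 + ¥24,000 = ¥657,000
  Less exemption ¥51,000 → base ¥606,000
  ¥606,000 × 20% = ¥121,200

Excess of shadow minimum tax over standard income tax: ¥121,200 − ¥80,880 = ¥40,320.

¥40,320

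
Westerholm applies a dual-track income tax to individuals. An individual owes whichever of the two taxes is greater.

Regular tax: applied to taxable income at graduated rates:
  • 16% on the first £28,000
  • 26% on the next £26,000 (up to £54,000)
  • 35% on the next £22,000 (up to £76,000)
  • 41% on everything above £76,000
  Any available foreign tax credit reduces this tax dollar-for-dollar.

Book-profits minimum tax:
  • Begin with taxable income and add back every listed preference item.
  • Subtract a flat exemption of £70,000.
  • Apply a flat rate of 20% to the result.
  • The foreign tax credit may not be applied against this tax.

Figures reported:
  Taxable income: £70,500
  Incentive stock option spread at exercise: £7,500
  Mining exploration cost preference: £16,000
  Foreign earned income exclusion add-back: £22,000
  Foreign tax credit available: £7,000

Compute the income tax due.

Book-profits minimum tax:
  Adjusted income: £70,500 + £7,500 + £16,000 + £22,000 = £116,000
  Less exemption £70,000 → base £46,000
  £46,000 × 20% = £9,200

Regular tax:
  £28,000 × 16% = £4,480
  £26,000 × 26% = £6,760
  £16,500 × 35% = £5,775
  → £17,015
  Less foreign tax credit £7,000 → £10,015

£10,015 > £9,200, so the regular tax governs.

£10,015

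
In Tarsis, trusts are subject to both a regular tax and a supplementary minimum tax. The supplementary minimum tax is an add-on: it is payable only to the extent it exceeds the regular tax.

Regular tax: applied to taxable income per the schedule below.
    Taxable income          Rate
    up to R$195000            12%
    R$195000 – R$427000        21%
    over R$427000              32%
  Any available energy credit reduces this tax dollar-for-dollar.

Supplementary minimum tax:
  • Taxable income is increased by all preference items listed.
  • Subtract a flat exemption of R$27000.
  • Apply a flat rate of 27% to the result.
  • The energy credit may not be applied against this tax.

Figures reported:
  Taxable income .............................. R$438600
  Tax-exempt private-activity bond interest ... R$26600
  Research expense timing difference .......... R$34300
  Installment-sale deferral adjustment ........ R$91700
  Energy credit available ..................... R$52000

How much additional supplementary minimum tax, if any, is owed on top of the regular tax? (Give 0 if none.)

Supplementary minimum tax:
  Adjusted income: R$438600 + R$26600 + R$34300 + R$91700 = R$591200
  Less exemption R$27000 → base R$564200
  R$564200 × 27% = R$152334

Regular tax:
  R$195000 × 12% = R$23400
  R$232000 × 21% = R$48720
  R$11600 × 32% = R$3712
  → R$75832
  Less energy credit R$52000 → R$23832

Excess of supplementary minimum tax over regular tax: R$152334 − R$23832 = R$128502.

R$128502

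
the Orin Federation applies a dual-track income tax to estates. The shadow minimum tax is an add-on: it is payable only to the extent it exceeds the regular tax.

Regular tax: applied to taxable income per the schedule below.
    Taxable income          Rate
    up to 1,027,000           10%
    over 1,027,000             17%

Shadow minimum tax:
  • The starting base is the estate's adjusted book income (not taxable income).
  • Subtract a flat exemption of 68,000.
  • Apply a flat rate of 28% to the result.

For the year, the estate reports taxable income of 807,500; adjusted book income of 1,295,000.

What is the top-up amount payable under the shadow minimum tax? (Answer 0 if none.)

Regular tax:
  807,500 × 10% = 80,750

Shadow minimum tax:
  Base (adjusted book income): 1,295,000
  Less exemption 68,000 → base 1,227,000
  1,227,000 × 28% = 343,560

Excess of shadow minimum tax over regular tax: 343,560 − 80,750 = 262,810.

262,810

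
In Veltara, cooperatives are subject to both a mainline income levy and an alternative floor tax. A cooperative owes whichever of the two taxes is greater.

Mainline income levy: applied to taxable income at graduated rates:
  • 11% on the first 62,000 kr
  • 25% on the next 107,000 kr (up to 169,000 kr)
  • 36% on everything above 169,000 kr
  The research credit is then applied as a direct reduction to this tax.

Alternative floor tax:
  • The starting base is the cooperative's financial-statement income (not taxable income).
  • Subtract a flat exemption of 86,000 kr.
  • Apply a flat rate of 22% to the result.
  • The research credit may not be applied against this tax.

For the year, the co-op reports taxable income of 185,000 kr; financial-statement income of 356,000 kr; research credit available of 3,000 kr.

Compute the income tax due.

Alternative floor tax:
  Base (financial-statement income): 356,000 kr
  Less exemption 86,000 kr → base 270,000 kr
  270,000 kr × 22% = 59,400 kr

Mainline income levy:
  62,000 kr × 11% = 6,820 kr
  107,000 kr × 25% = 26,750 kr
  16,000 kr × 36% = 5,760 kr
  → 39,330 kr
  Less research credit 3,000 kr → 36,330 kr

59,400 kr > 36,330 kr, so the alternative floor tax is the binding amount.

59,400 kr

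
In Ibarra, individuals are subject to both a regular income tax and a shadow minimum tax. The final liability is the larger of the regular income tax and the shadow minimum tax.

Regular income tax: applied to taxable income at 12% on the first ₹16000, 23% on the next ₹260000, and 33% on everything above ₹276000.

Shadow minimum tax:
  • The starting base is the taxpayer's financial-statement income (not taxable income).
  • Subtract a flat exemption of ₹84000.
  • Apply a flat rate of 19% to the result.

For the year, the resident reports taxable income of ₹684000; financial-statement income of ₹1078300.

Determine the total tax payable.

₹196360

Shadow minimum tax:
  Base (financial-statement income): ₹1078300
  Less exemption ₹84000 → base ₹994300
  ₹994300 × 19% = ₹188917

Regular income tax:
  ₹16000 × 12% = ₹1920
  ₹260000 × 23% = ₹59800
  ₹408000 × 33% = ₹134640
  → ₹196360

₹196360 > ₹188917, so the regular income tax governs.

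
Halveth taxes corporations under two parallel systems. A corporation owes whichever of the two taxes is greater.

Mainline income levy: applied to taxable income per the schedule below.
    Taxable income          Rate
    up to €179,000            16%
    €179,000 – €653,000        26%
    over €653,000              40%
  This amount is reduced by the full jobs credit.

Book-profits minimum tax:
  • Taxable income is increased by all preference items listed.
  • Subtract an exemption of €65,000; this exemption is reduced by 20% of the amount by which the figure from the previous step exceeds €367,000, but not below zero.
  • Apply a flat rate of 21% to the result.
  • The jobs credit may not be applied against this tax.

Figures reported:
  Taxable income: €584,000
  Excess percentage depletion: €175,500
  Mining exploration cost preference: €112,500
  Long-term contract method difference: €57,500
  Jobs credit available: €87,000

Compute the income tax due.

Mainline income levy:
  €179,000 × 16% = €28,640
  €405,000 × 26% = €105,300
  → €133,940
  Less jobs credit €87,000 → €46,940

Book-profits minimum tax:
  Adjusted income: €584,000 + €175,500 + €112,500 + €57,500 = €929,500
  Exemption: 20% × (€929,500 − €367,000) = €112,500 ≥ €65,000, so the exemption is fully phased out
  Base: €929,500 − €0 = €929,500
  €929,500 × 21% = €195,195

€195,195 > €46,940, so the book-profits minimum tax is the binding amount.

€195,195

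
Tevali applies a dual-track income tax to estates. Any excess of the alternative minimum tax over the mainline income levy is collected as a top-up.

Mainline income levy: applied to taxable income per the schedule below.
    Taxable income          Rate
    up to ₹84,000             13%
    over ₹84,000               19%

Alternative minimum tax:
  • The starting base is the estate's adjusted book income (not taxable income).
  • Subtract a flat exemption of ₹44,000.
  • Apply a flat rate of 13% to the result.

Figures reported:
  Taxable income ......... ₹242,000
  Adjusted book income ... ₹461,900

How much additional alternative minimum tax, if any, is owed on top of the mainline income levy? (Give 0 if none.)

Alternative minimum tax:
  Base (adjusted book income): ₹461,900
  Less exemption ₹44,000 → base ₹417,900
  ₹417,900 × 13% = ₹54,327

Mainline income levy:
  ₹84,000 × 13% = ₹10,920
  ₹158,000 × 19% = ₹30,020
  → ₹40,940

Excess of alternative minimum tax over mainline income levy: ₹54,327 − ₹40,940 = ₹13,387.

₹13,387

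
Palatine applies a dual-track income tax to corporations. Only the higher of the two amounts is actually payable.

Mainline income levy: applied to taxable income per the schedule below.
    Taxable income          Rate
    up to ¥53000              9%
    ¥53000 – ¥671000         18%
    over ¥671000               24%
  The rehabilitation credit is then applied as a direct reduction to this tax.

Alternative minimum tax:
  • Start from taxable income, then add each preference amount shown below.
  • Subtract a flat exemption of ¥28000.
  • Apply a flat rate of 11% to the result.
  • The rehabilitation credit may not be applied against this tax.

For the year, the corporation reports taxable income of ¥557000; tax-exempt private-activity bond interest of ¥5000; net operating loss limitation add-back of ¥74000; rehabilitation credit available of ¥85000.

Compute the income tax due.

Alternative minimum tax:
  Adjusted income: ¥557000 + ¥5000 + ¥74000 = ¥636000
  Less exemption ¥28000 → base ¥608000
  ¥608000 × 11% = ¥66880

Mainline income levy:
  ¥53000 × 9% = ¥4770
  ¥504000 × 18% = ¥90720
  → ¥95490
  Less rehabilitation credit ¥85000 → ¥10490

¥66880 > ¥10490, so the alternative minimum tax is the binding amount.

¥66880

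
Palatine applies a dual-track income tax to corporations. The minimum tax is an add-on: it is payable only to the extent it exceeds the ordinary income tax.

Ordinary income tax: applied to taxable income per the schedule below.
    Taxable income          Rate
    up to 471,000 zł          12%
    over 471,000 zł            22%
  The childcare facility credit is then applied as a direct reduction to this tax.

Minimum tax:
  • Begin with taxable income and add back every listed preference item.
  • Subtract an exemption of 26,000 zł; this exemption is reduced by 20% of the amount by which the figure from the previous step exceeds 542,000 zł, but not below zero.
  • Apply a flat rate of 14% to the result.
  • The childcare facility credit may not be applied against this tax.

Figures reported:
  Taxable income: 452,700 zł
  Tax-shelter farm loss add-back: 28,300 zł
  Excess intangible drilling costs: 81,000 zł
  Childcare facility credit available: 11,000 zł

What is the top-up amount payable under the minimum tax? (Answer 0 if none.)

32,276 zł

Ordinary income tax:
  452,700 zł × 12% = 54,324 zł
  Less childcare facility credit 11,000 zł → 43,324 zł

Minimum tax:
  Adjusted income: 452,700 zł + 28,300 zł + 81,000 zł = 562,000 zł
  Exemption: 26,000 zł − 20% × (562,000 zł − 542,000 zł) = 26,000 zł − 4,000 zł = 22,000 zł
  Base: 562,000 zł − 22,000 zł = 540,000 zł
  540,000 zł × 14% = 75,600 zł

Excess of minimum tax over ordinary income tax: 75,600 zł − 43,324 zł = 32,276 zł.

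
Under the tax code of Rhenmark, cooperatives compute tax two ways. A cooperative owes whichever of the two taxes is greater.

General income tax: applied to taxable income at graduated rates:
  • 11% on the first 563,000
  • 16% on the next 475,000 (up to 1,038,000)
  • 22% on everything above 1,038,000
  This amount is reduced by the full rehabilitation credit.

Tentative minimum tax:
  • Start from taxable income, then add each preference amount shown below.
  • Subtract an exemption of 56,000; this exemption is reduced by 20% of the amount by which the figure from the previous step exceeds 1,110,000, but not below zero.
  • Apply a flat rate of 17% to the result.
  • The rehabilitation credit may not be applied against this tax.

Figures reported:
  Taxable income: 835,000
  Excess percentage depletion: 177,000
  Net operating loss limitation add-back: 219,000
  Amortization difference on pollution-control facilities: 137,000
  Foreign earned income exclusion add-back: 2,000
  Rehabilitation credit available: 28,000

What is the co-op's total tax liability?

Tentative minimum tax:
  Adjusted income: 835,000 + 177,000 + 219,000 + 137,000 + 2,000 = 1,370,000
  Exemption: 56,000 − 20% × (1,370,000 − 1,110,000) = 56,000 − 52,000 = 4,000
  Base: 1,370,000 − 4,000 = 1,366,000
  1,366,000 × 17% = 232,220

General income tax:
  563,000 × 11% = 61,930
  272,000 × 16% = 43,520
  → 105,450
  Less rehabilitation credit 28,000 → 77,450

232,220 > 77,450, so the tentative minimum tax is the binding amount.

232,220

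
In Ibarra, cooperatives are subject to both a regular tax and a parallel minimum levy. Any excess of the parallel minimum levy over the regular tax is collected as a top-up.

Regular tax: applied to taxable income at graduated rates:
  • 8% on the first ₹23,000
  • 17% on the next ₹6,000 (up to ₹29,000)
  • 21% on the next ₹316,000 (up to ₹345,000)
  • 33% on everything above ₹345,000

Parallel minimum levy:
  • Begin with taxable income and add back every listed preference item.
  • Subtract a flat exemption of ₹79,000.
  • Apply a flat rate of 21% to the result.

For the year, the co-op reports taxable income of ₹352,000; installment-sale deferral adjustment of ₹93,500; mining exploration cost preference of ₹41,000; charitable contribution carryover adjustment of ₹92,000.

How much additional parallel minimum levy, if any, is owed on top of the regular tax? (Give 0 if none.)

Parallel minimum levy:
  Adjusted income: ₹352,000 + ₹93,500 + ₹41,000 + ₹92,000 = ₹578,500
  Less exemption ₹79,000 → base ₹499,500
  ₹499,500 × 21% = ₹104,895

Regular tax:
  ₹23,000 × 8% = ₹1,840
  ₹6,000 × 17% = ₹1,020
  ₹316,000 × 21% = ₹66,360
  ₹7,000 × 33% = ₹2,310
  → ₹71,530

Excess of parallel minimum levy over regular tax: ₹104,895 − ₹71,530 = ₹33,365.

₹33,365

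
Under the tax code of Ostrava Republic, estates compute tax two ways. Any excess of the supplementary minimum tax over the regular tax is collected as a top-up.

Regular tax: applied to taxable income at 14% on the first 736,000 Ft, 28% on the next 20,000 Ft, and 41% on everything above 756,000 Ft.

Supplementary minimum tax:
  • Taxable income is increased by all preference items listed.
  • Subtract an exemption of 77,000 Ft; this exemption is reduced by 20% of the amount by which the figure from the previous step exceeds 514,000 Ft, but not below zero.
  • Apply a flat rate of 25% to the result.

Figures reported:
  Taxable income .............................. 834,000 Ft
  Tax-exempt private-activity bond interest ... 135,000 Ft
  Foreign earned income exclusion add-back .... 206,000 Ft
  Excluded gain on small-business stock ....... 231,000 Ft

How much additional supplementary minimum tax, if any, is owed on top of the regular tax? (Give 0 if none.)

Regular tax:
  736,000 Ft × 14% = 103,040 Ft
  20,000 Ft × 28% = 5,600 Ft
  78,000 Ft × 41% = 31,980 Ft
  → 140,620 Ft

Supplementary minimum tax:
  Adjusted income: 834,000 Ft + 135,000 Ft + 206,000 Ft + 231,000 Ft = 1,406,000 Ft
  Exemption: 20% × (1,406,000 Ft − 514,000 Ft) = 178,400 Ft ≥ 77,000 Ft, so the exemption is fully phased out
  Base: 1,406,000 Ft − 0 Ft = 1,406,000 Ft
  1,406,000 Ft × 25% = 351,500 Ft

Excess of supplementary minimum tax over regular tax: 351,500 Ft − 140,620 Ft = 210,880 Ft.

210,880 Ft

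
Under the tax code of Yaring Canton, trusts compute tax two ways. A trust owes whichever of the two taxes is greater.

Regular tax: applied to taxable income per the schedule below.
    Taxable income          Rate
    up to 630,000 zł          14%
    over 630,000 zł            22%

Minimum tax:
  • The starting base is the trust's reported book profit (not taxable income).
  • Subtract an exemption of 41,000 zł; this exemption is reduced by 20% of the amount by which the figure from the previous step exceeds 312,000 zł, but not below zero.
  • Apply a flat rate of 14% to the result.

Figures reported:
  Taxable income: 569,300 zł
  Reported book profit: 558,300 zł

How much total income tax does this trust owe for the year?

Regular tax:
  569,300 zł × 14% = 79,702 zł

Minimum tax:
  Base (reported book profit): 558,300 zł
  Exemption: 20% × (558,300 zł − 312,000 zł) = 49,260 zł ≥ 41,000 zł, so the exemption is fully phased out
  Base: 558,300 zł − 0 zł = 558,300 zł
  558,300 zł × 14% = 78,162 zł

79,702 zł > 78,162 zł, so the regular tax governs.

79,702 zł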